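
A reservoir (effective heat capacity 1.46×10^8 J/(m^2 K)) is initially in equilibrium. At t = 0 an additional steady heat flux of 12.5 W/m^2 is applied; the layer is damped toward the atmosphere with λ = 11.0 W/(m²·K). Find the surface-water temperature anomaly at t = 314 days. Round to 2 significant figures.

0.99 K

Areal heat capacity C = 1.46×10^8 J/(m^2 K) (given).
τ = C / λ = 1.46×10^8 / 11.0 = 1.33×10^7 s.
Equilibrium anomaly ΔT_eq = F / λ = 12.5 / 11.0 = 1.14 K.
t = 314 days = 2.71×10^7 s, so t/τ = 2.04.
ΔT(t) = ΔT_eq (1 − e^(−t/τ)) = 1.14 × (1 − e^−2.04) = 0.989 K.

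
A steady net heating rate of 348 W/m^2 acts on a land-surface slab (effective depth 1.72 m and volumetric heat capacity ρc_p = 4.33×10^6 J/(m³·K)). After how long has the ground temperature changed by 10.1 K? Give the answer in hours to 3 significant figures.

60.0 hours

Areal heat capacity C = ρc_p × D = 4.33×10^6 × 1.72 = 7.45×10^6 J/(m^2 K).
Time required: Δt = C ΔT / F = 7.45×10^6 × 10.1 / 348 = 2.16×10^5 s.
In hours: 2.16×10^5 s / (3600 s/hour) = 60.0 hours.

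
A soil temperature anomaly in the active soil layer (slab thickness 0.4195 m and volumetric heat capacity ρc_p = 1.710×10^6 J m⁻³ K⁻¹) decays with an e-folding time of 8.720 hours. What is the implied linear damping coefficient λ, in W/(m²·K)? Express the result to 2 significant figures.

Areal heat capacity C = ρc_p × D = 1.710×10^6 × 0.4195 = 7.17×10^5 J/(m²·K).
τ = 8.720 hours = 31400 s.
λ = C / τ = 7.17×10^5 / 31400 = 22.9 W/(m²·K).

23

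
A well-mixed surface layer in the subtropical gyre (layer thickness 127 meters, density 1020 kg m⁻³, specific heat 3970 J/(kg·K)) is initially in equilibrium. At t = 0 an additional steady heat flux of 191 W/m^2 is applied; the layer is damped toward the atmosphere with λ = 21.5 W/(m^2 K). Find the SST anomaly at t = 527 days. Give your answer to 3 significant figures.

Areal heat capacity C = ρ c_p D = 1020 × 3970 × 127 = 5.14×10^8 J/(m^2 K).
τ = C / λ = 5.14×10^8 / 21.5 = 2.39×10^7 s.
Equilibrium anomaly ΔT_eq = F / λ = 191 / 21.5 = 8.88 K.
t = 527 days = 4.55×10^7 s, so t/τ = 1.90.
ΔT(t) = ΔT_eq (1 − e^(−t/τ)) = 8.88 × (1 − e^−1.90) = 7.56 K.

7.56 K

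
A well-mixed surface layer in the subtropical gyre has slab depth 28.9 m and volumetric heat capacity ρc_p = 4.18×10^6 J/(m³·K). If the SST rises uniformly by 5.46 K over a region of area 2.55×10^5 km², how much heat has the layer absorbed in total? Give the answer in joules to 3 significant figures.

1.68×10^20 J

Areal heat capacity C = ρc_p × D = 4.18×10^6 × 28.9 = 1.21×10^8 J/(m^2 K).
Heat per unit area: q = C ΔT = 1.21×10^8 × 5.46 = 6.60×10^8 J/m².
Total heat: Q = q × A = 6.60×10^8 × (2.55×10^5 × 10⁶ m²) = 1.68×10^20 J.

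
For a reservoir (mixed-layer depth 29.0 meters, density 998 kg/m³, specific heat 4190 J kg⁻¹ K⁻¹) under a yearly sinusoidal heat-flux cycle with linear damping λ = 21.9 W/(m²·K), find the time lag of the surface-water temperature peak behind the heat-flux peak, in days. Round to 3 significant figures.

Areal heat capacity C = ρ c_p D = 998 × 4190 × 29.0 = 1.21×10^8 J m⁻² K⁻¹.
ω = 2π / 3.15×10^7 s = 1.99×10^-7 s⁻¹.
Phase lag φ = arctan(Cω/λ) = arctan(24.2/21.9) = 0.834 rad.
Time lag = φ / ω = 0.834 / 1.99×10^-7 = 4.19×10^6 s = 48.5 days.

48.5 days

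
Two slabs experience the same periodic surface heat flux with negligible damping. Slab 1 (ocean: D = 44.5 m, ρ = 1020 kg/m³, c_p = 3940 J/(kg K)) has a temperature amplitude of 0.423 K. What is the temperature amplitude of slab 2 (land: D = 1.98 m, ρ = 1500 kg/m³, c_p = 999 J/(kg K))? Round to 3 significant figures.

C_ocean = 1.79×10^8 J/(m²·K); C_land = 2.97×10^6 J/(m²·K).
A ∝ 1/C ⇒ A_land = A_ocean × C_ocean/C_land = 0.423 × 60.3 = 25.5 K.

25.5 K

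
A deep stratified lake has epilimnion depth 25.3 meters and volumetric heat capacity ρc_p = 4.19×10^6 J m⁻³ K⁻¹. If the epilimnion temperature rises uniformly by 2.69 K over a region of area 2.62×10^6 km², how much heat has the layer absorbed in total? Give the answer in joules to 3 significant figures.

7.47×10^20 J

Areal heat capacity C = ρc_p × D = 4.19×10^6 × 25.3 = 1.06×10^8 J/(m²·K).
Heat per unit area: q = C ΔT = 1.06×10^8 × 2.69 = 2.85×10^8 J/m².
Total heat: Q = q × A = 2.85×10^8 × (2.62×10^6 × 10⁶ m²) = 7.47×10^20 J.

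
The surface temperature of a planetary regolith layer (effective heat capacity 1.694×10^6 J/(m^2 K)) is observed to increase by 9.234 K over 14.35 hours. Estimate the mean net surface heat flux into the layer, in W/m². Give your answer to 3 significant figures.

Areal heat capacity C = 1.694×10^6 J/(m^2 K) (given).
Required heat per unit area: Q = C ΔT = 1.69×10^6 × 9.234 = 1.56×10^7 J/m².
Flux F = Q / Δt = 1.56×10^7 / 51700 s = 303 W/m².

303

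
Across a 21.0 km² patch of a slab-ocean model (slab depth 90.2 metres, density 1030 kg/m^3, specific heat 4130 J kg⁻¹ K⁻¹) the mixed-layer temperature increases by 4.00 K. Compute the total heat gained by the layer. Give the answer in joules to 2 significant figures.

Areal heat capacity C = ρ c_p D = 1030 × 4130 × 90.2 = 3.84×10^8 J/(m²·K).
Heat per unit area: q = C ΔT = 3.84×10^8 × 4.00 = 1.53×10^9 J/m².
Total heat: Q = q × A = 1.53×10^9 × (21.0 × 10⁶ m²) = 3.22×10^16 J.

3.2×10^16 J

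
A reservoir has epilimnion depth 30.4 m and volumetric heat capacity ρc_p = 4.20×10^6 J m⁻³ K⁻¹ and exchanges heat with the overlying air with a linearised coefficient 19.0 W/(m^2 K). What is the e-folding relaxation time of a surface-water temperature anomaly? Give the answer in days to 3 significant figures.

77.8 days

Areal heat capacity C = ρc_p × D = 4.20×10^6 × 30.4 = 1.28×10^8 J/(m²·K).
Relaxation time τ = C / λ = 1.28×10^8 / 19.0 = 6.72×10^6 s.
In days: 6.72×10^6 s / (86400 s/day) = 77.8 days.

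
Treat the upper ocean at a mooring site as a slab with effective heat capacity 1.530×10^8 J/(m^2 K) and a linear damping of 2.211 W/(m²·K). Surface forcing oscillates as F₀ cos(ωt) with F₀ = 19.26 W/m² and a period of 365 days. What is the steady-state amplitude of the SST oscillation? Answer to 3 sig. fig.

0.630 K

Areal heat capacity C = 1.530×10^8 J/(m^2 K) (given).
Angular frequency ω = 2π / T = 2π / 3.15×10^7 s = 1.99×10^-7 s⁻¹.
√((Cω)² + λ²) = √((30.5)² + 2.211²) = 30.6 W/(m²·K).
Amplitude A = F₀ / √((Cω)²+λ²) = 19.26 / 30.6 = 0.630 K.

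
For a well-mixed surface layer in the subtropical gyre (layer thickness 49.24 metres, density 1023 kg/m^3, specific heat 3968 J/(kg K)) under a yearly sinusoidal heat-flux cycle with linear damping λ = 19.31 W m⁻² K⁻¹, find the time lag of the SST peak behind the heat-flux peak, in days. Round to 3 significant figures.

Areal heat capacity C = ρ c_p D = 1023 × 3968 × 49.24 = 2.00×10^8 J m⁻² K⁻¹.
ω = 2π / 3.15×10^7 s = 1.99×10^-7 s⁻¹.
Phase lag φ = arctan(Cω/λ) = arctan(39.8/19.31) = 1.12 rad.
Time lag = φ / ω = 1.12 / 1.99×10^-7 = 5.62×10^6 s = 65.0 days.

65.0 days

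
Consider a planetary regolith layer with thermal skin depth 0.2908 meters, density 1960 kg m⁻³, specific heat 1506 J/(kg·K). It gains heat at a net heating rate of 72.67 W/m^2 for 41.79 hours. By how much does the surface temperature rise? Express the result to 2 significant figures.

Areal heat capacity C = ρ c_p D = 1960 × 1506 × 0.2908 = 8.58×10^5 J/(m²·K).
Net heat input Q = F Δt = 72.67 × (41.79 hours × 3600 s/hour) = 1.09×10^7 J/m².
ΔT = Q / C = 1.09×10^7 / 8.58×10^5 = 12.7 K.

13 K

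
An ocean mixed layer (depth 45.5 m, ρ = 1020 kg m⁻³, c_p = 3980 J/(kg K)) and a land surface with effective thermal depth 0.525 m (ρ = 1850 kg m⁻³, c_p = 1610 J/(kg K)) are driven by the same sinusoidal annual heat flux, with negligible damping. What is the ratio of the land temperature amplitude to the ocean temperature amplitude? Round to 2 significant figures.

120

C_ocean = 1020 × 3980 × 45.5 = 1.85×10^8 J/(m²·K).
C_land = 1850 × 1610 × 0.525 = 1.56×10^6 J/(m²·K).
Undamped amplitude ∝ 1/C, so A_land/A_ocean = C_ocean/C_land = 118.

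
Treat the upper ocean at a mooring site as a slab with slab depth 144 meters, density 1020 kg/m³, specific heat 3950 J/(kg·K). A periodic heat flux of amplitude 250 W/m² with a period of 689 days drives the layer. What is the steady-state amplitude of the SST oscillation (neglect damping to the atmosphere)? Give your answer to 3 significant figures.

Areal heat capacity C = ρ c_p D = 1020 × 3950 × 144 = 5.80×10^8 J/(m^2 K).
Angular frequency ω = 2π / T = 2π / 5.95×10^7 s = 1.06×10^-7 s⁻¹.
Cω = 5.80×10^8 × 1.06×10^-7 = 61.2 W/(m²·K).
Amplitude A = F₀ / (Cω) = 250 / 61.2 = 4.08 K.

4.08 K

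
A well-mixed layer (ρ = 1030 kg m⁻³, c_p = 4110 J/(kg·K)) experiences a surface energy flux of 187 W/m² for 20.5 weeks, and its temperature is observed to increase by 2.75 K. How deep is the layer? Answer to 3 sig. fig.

Heat input Q = F Δt = 187 × 1.24×10^7 s = 2.32×10^9 J/m².
Required areal heat capacity C = Q / ΔT = 8.43×10^8 J/(m²·K).
Depth D = C / (ρ c_p) = 8.43×10^8 / (1030 × 4110) = 199 m.

199 m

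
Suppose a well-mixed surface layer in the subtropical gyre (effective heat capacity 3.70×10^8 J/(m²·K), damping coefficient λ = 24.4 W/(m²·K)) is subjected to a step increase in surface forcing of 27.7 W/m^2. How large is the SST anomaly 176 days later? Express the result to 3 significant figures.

0.719 K

Areal heat capacity C = 3.70×10^8 J/(m²·K) (given).
τ = C / λ = 3.70×10^8 / 24.4 = 1.52×10^7 s.
Equilibrium anomaly ΔT_eq = F / λ = 27.7 / 24.4 = 1.14 K.
t = 176 days = 1.52×10^7 s, so t/τ = 1.00.
ΔT(t) = ΔT_eq (1 − e^(−t/τ)) = 1.14 × (1 − e^−1.00) = 0.719 K.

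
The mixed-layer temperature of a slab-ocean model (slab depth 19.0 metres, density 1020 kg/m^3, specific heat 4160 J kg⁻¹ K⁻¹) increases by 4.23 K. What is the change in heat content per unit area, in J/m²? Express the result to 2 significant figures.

3.4×10^8

Areal heat capacity C = ρ c_p D = 1020 × 4160 × 19.0 = 8.06×10^7 J/(m^2 K).
ΔQ = C ΔT = 8.06×10^7 × 4.23 = 3.41×10^8 J/m².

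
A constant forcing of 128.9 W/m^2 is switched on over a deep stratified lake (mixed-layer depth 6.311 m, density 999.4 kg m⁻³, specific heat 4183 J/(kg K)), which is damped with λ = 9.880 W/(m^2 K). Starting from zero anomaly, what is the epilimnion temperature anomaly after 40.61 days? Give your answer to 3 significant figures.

9.54 K

Areal heat capacity C = ρ c_p D = 999.4 × 4183 × 6.311 = 2.64×10^7 J/(m^2 K).
τ = C / λ = 2.64×10^7 / 9.880 = 2.67×10^6 s.
Equilibrium anomaly ΔT_eq = F / λ = 128.9 / 9.880 = 13.0 K.
t = 40.61 days = 3.51×10^6 s, so t/τ = 1.31.
ΔT(t) = ΔT_eq (1 − e^(−t/τ)) = 13.0 × (1 − e^−1.31) = 9.54 K.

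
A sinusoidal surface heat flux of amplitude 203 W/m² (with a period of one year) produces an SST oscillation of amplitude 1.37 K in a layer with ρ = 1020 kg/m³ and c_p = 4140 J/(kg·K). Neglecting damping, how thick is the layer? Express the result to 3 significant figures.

176 m

ω = 2π / 3.15×10^7 s = 1.99×10^-7 s⁻¹.
Required C = F₀ / (A ω) = 203 / (1.37 × 1.99×10^-7) = 7.44×10^8 J/(m²·K).
D = C / (ρ c_p) = 7.44×10^8 / (1020 × 4140) = 176 m.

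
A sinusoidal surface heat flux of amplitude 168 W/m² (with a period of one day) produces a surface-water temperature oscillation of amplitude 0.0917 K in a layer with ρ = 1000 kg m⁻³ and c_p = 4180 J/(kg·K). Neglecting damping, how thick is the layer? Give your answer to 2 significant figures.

6.0 m

ω = 2π / 86400 s = 7.27×10^-5 s⁻¹.
Required C = F₀ / (A ω) = 168 / (0.0917 × 7.27×10^-5) = 2.52×10^7 J/(m²·K).
D = C / (ρ c_p) = 2.52×10^7 / (1000 × 4180) = 6.03 m.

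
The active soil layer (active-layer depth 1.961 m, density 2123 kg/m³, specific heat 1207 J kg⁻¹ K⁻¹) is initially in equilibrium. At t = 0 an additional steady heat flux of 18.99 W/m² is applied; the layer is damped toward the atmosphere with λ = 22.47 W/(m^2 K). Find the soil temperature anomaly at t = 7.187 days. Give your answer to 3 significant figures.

Areal heat capacity C = ρ c_p D = 2123 × 1207 × 1.961 = 5.02×10^6 J m⁻² K⁻¹.
τ = C / λ = 5.02×10^6 / 22.47 = 2.24×10^5 s.
Equilibrium anomaly ΔT_eq = F / λ = 18.99 / 22.47 = 0.845 K.
t = 7.187 days = 6.21×10^5 s, so t/τ = 2.78.
ΔT(t) = ΔT_eq (1 − e^(−t/τ)) = 0.845 × (1 − e^−2.78) = 0.793 K.

0.793 K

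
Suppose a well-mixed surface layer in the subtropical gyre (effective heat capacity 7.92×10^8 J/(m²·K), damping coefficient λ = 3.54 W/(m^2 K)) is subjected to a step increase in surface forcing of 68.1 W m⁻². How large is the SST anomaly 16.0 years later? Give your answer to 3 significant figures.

Areal heat capacity C = 7.92×10^8 J/(m²·K) (given).
τ = C / λ = 7.92×10^8 / 3.54 = 2.24×10^8 s.
Equilibrium anomaly ΔT_eq = F / λ = 68.1 / 3.54 = 19.2 K.
t = 16.0 years = 5.05×10^8 s, so t/τ = 2.26.
ΔT(t) = ΔT_eq (1 − e^(−t/τ)) = 19.2 × (1 − e^−2.26) = 17.2 K.

17.2 K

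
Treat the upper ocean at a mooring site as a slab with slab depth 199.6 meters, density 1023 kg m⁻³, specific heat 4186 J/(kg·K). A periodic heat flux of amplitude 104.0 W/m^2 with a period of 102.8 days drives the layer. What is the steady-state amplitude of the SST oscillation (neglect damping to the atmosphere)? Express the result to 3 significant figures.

0.172 K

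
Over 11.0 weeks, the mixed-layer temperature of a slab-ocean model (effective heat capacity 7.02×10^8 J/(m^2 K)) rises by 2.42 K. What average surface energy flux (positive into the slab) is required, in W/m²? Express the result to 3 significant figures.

255

Areal heat capacity C = 7.02×10^8 J/(m^2 K) (given).
Required heat per unit area: Q = C ΔT = 7.02×10^8 × 2.42 = 1.70×10^9 J/m².
Flux F = Q / Δt = 1.70×10^9 / 6.65×10^6 s = 255 W/m².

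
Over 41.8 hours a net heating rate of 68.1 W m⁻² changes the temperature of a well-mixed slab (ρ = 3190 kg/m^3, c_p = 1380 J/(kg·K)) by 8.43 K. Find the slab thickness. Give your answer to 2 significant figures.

0.28 m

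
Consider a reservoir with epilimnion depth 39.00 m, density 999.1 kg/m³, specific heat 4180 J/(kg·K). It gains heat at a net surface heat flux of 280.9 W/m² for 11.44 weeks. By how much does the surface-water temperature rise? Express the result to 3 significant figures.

Areal heat capacity C = ρ c_p D = 999.1 × 4180 × 39.00 = 1.63×10^8 J m⁻² K⁻¹.
Net heat input Q = F Δt = 280.9 × (11.44 weeks × 6.048×10^5 s/week) = 1.94×10^9 J/m².
ΔT = Q / C = 1.94×10^9 / 1.63×10^8 = 11.9 K.

11.9 K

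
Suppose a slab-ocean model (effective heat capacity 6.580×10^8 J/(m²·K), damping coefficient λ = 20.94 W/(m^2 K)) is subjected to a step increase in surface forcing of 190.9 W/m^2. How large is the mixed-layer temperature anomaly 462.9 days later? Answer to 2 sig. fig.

Areal heat capacity C = 6.580×10^8 J/(m²·K) (given).
τ = C / λ = 6.58×10^8 / 20.94 = 3.14×10^7 s.
Equilibrium anomaly ΔT_eq = F / λ = 190.9 / 20.94 = 9.12 K.
t = 462.9 days = 4.00×10^7 s, so t/τ = 1.27.
ΔT(t) = ΔT_eq (1 − e^(−t/τ)) = 9.12 × (1 − e^−1.27) = 6.56 K.

6.6 K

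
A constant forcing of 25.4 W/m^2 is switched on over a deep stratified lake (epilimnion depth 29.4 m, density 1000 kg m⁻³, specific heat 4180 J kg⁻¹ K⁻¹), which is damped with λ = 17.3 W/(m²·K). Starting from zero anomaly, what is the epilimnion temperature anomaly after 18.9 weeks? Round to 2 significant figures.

1.2 K

Areal heat capacity C = ρ c_p D = 1000 × 4180 × 29.4 = 1.23×10^8 J/(m²·K).
τ = C / λ = 1.23×10^8 / 17.3 = 7.10×10^6 s.
Equilibrium anomaly ΔT_eq = F / λ = 25.4 / 17.3 = 1.47 K.
t = 18.9 weeks = 1.14×10^7 s, so t/τ = 1.61.
ΔT(t) = ΔT_eq (1 − e^(−t/τ)) = 1.47 × (1 − e^−1.61) = 1.17 K.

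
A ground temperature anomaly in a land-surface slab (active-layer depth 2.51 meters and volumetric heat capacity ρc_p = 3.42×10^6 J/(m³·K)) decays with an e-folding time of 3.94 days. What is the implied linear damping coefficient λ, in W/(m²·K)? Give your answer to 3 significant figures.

25.2

Areal heat capacity C = ρc_p × D = 3.42×10^6 × 2.51 = 8.58×10^6 J/(m²·K).
τ = 3.94 days = 3.40×10^5 s.
λ = C / τ = 8.58×10^6 / 3.40×10^5 = 25.2 W/(m²·K).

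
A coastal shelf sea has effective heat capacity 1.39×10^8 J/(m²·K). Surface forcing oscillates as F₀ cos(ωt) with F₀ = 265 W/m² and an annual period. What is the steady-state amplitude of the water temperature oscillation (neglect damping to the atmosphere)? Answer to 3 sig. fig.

Areal heat capacity C = 1.39×10^8 J/(m²·K) (given).
Angular frequency ω = 2π / T = 2π / 3.15×10^7 s = 1.99×10^-7 s⁻¹.
Cω = 1.39×10^8 × 1.99×10^-7 = 27.7 W/(m²·K).
Amplitude A = F₀ / (Cω) = 265 / 27.7 = 9.57 K.

9.57 K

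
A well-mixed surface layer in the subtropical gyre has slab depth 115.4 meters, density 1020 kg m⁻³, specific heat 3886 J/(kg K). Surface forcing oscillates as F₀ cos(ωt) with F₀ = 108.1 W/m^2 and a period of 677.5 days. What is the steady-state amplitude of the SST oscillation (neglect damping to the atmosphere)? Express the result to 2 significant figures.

Areal heat capacity C = ρ c_p D = 1020 × 3886 × 115.4 = 4.57×10^8 J/(m^2 K).
Angular frequency ω = 2π / T = 2π / 5.85×10^7 s = 1.07×10^-7 s⁻¹.
Cω = 4.57×10^8 × 1.07×10^-7 = 49.1 W/(m²·K).
Amplitude A = F₀ / (Cω) = 108.1 / 49.1 = 2.20 K.

2.2 K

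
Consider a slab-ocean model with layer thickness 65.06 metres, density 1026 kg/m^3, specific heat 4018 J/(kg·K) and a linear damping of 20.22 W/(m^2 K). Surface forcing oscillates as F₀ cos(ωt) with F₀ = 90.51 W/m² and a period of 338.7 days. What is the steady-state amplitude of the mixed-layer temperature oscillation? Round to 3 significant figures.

1.48 K

Areal heat capacity C = ρ c_p D = 1026 × 4018 × 65.06 = 2.68×10^8 J/(m^2 K).
Angular frequency ω = 2π / T = 2π / 2.93×10^7 s = 2.15×10^-7 s⁻¹.
√((Cω)² + λ²) = √((57.6)² + 20.22²) = 61.0 W/(m²·K).
Amplitude A = F₀ / √((Cω)²+λ²) = 90.51 / 61.0 = 1.48 K.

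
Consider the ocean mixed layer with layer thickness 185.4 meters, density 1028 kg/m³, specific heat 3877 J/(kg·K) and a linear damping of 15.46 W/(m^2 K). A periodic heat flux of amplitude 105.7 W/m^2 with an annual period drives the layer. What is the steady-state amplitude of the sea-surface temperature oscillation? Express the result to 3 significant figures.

0.714 K

Areal heat capacity C = ρ c_p D = 1028 × 3877 × 185.4 = 7.39×10^8 J/(m²·K).
Angular frequency ω = 2π / T = 2π / 3.15×10^7 s = 1.99×10^-7 s⁻¹.
√((Cω)² + λ²) = √((147)² + 15.46²) = 148 W/(m²·K).
Amplitude A = F₀ / √((Cω)²+λ²) = 105.7 / 148 = 0.714 K.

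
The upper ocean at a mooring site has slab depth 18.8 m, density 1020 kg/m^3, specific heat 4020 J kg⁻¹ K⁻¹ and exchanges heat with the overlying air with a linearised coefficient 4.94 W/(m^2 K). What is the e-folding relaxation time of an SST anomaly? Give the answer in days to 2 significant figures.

Areal heat capacity C = ρ c_p D = 1020 × 4020 × 18.8 = 7.71×10^7 J m⁻² K⁻¹.
Relaxation time τ = C / λ = 7.71×10^7 / 4.94 = 1.56×10^7 s.
In days: 1.56×10^7 s / (86400 s/day) = 181 days.

180 days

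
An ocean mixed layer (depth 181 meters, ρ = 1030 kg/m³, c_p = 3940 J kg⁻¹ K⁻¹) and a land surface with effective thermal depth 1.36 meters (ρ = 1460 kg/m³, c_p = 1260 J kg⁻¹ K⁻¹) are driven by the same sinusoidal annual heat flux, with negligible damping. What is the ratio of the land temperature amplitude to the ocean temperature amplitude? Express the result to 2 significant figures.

C_ocean = 1030 × 3940 × 181 = 7.35×10^8 J/(m²·K).
C_land = 1460 × 1260 × 1.36 = 2.50×10^6 J/(m²·K).
Undamped amplitude ∝ 1/C, so A_land/A_ocean = C_ocean/C_land = 294.

290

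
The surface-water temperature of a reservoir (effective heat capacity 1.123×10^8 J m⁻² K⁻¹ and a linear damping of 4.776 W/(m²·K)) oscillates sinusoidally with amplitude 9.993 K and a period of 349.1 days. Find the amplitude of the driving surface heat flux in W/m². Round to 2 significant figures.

Areal heat capacity C = 1.123×10^8 J m⁻² K⁻¹ (given).
ω = 2π / 3.02×10^7 s = 2.08×10^-7 s⁻¹.
√((Cω)² + λ²) = √((23.4)² + 4.776²) = 23.9 W/(m²·K).
F₀ = A × √((Cω)²+λ²) = 9.993 × 23.9 = 239 W/m².

240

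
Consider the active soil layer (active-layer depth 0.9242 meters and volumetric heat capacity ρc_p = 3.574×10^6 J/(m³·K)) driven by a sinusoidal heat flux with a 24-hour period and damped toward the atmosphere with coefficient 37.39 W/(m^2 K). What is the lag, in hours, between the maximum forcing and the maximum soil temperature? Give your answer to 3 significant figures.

5.41 hours

Areal heat capacity C = ρc_p × D = 3.574×10^6 × 0.9242 = 3.30×10^6 J m⁻² K⁻¹.
ω = 2π / 86400 s = 7.27×10^-5 s⁻¹.
Phase lag φ = arctan(Cω/λ) = arctan(240/37.39) = 1.42 rad.
Time lag = φ / ω = 1.42 / 7.27×10^-5 = 19500 s = 5.41 hours.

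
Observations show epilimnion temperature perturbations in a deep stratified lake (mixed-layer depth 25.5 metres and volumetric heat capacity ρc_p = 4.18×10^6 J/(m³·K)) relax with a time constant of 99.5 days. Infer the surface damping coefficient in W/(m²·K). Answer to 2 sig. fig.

12

Areal heat capacity C = ρc_p × D = 4.18×10^6 × 25.5 = 1.07×10^8 J m⁻² K⁻¹.
τ = 99.5 days = 8.60×10^6 s.
λ = C / τ = 1.07×10^8 / 8.60×10^6 = 12.4 W/(m²·K).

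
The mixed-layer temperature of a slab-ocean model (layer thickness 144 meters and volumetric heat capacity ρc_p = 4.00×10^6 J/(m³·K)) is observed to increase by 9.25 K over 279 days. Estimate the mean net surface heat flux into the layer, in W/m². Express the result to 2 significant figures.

220

Areal heat capacity C = ρc_p × D = 4.00×10^6 × 144 = 5.76×10^8 J/(m^2 K).
Required heat per unit area: Q = C ΔT = 5.76×10^8 × 9.25 = 5.33×10^9 J/m².
Flux F = Q / Δt = 5.33×10^9 / 2.41×10^7 s = 221 W/m².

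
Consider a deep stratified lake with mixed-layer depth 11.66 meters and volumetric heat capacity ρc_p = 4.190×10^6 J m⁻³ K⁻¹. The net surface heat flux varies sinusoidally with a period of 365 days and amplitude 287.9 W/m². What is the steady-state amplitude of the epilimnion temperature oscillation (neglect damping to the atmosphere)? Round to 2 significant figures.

Areal heat capacity C = ρc_p × D = 4.190×10^6 × 11.66 = 4.89×10^7 J m⁻² K⁻¹.
Angular frequency ω = 2π / T = 2π / 3.15×10^7 s = 1.99×10^-7 s⁻¹.
Cω = 4.89×10^7 × 1.99×10^-7 = 9.73 W/(m²·K).
Amplitude A = F₀ / (Cω) = 287.9 / 9.73 = 29.6 K.

30 K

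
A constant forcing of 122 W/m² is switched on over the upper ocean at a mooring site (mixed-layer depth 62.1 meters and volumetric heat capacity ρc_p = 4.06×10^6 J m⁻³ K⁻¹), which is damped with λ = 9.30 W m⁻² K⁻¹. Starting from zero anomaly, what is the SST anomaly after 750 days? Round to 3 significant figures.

Areal heat capacity C = ρc_p × D = 4.06×10^6 × 62.1 = 2.52×10^8 J/(m^2 K).
τ = C / λ = 2.52×10^8 / 9.30 = 2.71×10^7 s.
Equilibrium anomaly ΔT_eq = F / λ = 122 / 9.30 = 13.1 K.
t = 750 days = 6.48×10^7 s, so t/τ = 2.39.
ΔT(t) = ΔT_eq (1 − e^(−t/τ)) = 13.1 × (1 − e^−2.39) = 11.9 K.

11.9 K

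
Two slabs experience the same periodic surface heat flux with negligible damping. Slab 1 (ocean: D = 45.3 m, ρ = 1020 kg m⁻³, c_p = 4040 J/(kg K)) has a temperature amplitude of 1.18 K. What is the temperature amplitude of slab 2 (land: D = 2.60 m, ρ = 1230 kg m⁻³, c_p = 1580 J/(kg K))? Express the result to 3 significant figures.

43.6 K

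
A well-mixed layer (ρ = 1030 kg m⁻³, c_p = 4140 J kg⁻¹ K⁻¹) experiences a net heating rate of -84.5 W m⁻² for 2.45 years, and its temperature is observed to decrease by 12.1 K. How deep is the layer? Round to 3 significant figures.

Heat input Q = F Δt = -84.5 × 7.73×10^7 s = -6.53×10^9 J/m².
Required areal heat capacity C = Q / ΔT = 5.40×10^8 J/(m²·K).
Depth D = C / (ρ c_p) = 5.40×10^8 / (1030 × 4140) = 127 m.

127 m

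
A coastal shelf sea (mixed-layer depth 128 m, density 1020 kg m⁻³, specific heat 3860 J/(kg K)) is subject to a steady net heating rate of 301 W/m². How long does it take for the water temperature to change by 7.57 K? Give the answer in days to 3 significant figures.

147 days

Areal heat capacity C = ρ c_p D = 1020 × 3860 × 128 = 5.04×10^8 J m⁻² K⁻¹.
Time required: Δt = C ΔT / F = 5.04×10^8 × 7.57 / 301 = 1.27×10^7 s.
In days: 1.27×10^7 s / (86400 s/day) = 147 days.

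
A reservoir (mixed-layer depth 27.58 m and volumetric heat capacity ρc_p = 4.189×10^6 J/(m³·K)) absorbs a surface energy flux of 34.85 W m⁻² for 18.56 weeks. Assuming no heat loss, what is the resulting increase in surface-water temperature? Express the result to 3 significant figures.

3.39 K

Areal heat capacity C = ρc_p × D = 4.189×10^6 × 27.58 = 1.16×10^8 J m⁻² K⁻¹.
Net heat input Q = F Δt = 34.85 × (18.56 weeks × 6.048×10^5 s/week) = 3.91×10^8 J/m².
ΔT = Q / C = 3.91×10^8 / 1.16×10^8 = 3.39 K.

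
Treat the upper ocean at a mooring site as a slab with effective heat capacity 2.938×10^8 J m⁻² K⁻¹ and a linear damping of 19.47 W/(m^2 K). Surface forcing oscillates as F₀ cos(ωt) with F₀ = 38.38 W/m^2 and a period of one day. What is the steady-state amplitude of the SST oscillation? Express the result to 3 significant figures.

Areal heat capacity C = 2.938×10^8 J m⁻² K⁻¹ (given).
Angular frequency ω = 2π / T = 2π / 86400 s = 7.27×10^-5 s⁻¹.
√((Cω)² + λ²) = √((21400)² + 19.47²) = 21400 W/(m²·K).
Amplitude A = F₀ / √((Cω)²+λ²) = 38.38 / 21400 = 0.00180 K.

0.00180 K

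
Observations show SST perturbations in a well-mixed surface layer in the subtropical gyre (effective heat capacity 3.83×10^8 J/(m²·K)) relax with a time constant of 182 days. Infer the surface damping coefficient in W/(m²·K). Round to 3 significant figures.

24.4

Areal heat capacity C = 3.83×10^8 J/(m²·K) (given).
τ = 182 days = 1.57×10^7 s.
λ = C / τ = 3.83×10^8 / 1.57×10^7 = 24.4 W/(m²·K).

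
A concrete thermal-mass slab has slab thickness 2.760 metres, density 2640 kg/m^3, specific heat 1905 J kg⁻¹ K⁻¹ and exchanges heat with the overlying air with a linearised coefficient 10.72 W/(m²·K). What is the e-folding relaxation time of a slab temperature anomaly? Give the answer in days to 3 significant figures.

15.0 days

Areal heat capacity C = ρ c_p D = 2640 × 1905 × 2.760 = 1.39×10^7 J/(m^2 K).
Relaxation time τ = C / λ = 1.39×10^7 / 10.72 = 1.29×10^6 s.
In days: 1.29×10^6 s / (86400 s/day) = 15.0 days.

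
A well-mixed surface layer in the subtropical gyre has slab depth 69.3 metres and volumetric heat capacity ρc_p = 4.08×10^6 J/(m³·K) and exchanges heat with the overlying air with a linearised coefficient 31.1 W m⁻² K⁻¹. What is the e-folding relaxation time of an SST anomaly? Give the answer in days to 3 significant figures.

Areal heat capacity C = ρc_p × D = 4.08×10^6 × 69.3 = 2.83×10^8 J/(m^2 K).
Relaxation time τ = C / λ = 2.83×10^8 / 31.1 = 9.09×10^6 s.
In days: 9.09×10^6 s / (86400 s/day) = 105 days.

105 days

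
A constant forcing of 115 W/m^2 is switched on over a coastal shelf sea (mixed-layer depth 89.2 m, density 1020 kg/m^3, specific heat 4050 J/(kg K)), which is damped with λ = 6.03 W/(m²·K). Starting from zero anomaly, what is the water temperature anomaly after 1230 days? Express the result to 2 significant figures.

16 K

Areal heat capacity C = ρ c_p D = 1020 × 4050 × 89.2 = 3.68×10^8 J/(m²·K).
τ = C / λ = 3.68×10^8 / 6.03 = 6.11×10^7 s.
Equilibrium anomaly ΔT_eq = F / λ = 115 / 6.03 = 19.1 K.
t = 1230 days = 1.06×10^8 s, so t/τ = 1.74.
ΔT(t) = ΔT_eq (1 − e^(−t/τ)) = 19.1 × (1 − e^−1.74) = 15.7 K.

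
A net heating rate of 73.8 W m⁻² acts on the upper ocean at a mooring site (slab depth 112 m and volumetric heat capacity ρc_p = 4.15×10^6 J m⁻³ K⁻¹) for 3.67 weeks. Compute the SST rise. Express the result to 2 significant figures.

0.35 K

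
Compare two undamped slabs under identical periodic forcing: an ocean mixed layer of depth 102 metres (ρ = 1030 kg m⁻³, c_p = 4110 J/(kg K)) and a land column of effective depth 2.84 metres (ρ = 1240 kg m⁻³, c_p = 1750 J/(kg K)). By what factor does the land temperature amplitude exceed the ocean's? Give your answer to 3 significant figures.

70.1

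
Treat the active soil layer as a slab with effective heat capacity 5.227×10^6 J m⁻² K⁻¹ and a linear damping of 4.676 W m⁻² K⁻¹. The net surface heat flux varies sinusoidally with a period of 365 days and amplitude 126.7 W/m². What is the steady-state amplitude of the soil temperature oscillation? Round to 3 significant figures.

26.4 K

Areal heat capacity C = 5.227×10^6 J m⁻² K⁻¹ (given).
Angular frequency ω = 2π / T = 2π / 3.15×10^7 s = 1.99×10^-7 s⁻¹.
√((Cω)² + λ²) = √((1.04)² + 4.676²) = 4.79 W/(m²·K).
Amplitude A = F₀ / √((Cω)²+λ²) = 126.7 / 4.79 = 26.4 K.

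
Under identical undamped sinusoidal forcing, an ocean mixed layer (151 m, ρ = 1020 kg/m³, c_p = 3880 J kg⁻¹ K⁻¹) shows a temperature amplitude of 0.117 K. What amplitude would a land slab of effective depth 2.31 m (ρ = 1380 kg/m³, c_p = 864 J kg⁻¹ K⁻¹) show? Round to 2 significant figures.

25 K

C_ocean = 5.98×10^8 J/(m²·K); C_land = 2.75×10^6 J/(m²·K).
A ∝ 1/C ⇒ A_land = A_ocean × C_ocean/C_land = 0.117 × 217 = 25.4 K.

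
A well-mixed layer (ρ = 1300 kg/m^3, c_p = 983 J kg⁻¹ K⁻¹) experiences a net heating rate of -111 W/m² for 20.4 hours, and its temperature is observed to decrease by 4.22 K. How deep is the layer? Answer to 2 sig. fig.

1.5 m

Heat input Q = F Δt = -111 × 73400 s = -8.15×10^6 J/m².
Required areal heat capacity C = Q / ΔT = 1.93×10^6 J/(m²·K).
Depth D = C / (ρ c_p) = 1.93×10^6 / (1300 × 983) = 1.51 m.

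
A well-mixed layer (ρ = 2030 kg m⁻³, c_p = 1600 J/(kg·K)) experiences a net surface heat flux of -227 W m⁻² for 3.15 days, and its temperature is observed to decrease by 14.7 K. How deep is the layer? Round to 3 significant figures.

1.29 m

Heat input Q = F Δt = -227 × 2.72×10^5 s = -6.18×10^7 J/m².
Required areal heat capacity C = Q / ΔT = 4.20×10^6 J/(m²·K).
Depth D = C / (ρ c_p) = 4.20×10^6 / (2030 × 1600) = 1.29 m.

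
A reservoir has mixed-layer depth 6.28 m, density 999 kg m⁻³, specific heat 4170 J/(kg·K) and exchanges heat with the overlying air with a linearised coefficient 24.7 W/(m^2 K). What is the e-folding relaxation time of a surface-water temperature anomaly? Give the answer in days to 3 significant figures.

Areal heat capacity C = ρ c_p D = 999 × 4170 × 6.28 = 2.62×10^7 J/(m^2 K).
Relaxation time τ = C / λ = 2.62×10^7 / 24.7 = 1.06×10^6 s.
In days: 1.06×10^6 s / (86400 s/day) = 12.3 days.

12.3 days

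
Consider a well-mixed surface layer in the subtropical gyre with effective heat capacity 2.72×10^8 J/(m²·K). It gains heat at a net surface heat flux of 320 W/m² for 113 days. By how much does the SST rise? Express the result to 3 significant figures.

Areal heat capacity C = 2.72×10^8 J/(m²·K) (given).
Net heat input Q = F Δt = 320 × (113 days × 86400 s/day) = 3.12×10^9 J/m².
ΔT = Q / C = 3.12×10^9 / 2.72×10^8 = 11.5 K.

11.5 K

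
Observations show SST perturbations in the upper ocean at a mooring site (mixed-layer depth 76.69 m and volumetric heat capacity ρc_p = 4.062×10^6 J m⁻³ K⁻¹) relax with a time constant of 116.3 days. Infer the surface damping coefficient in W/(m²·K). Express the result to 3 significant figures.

Areal heat capacity C = ρc_p × D = 4.062×10^6 × 76.69 = 3.12×10^8 J m⁻² K⁻¹.
τ = 116.3 days = 1.00×10^7 s.
λ = C / τ = 3.12×10^8 / 1.00×10^7 = 31.0 W/(m²·K).

31.0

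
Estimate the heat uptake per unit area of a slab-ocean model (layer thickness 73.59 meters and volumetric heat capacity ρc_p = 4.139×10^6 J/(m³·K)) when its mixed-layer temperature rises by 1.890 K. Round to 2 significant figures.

Areal heat capacity C = ρc_p × D = 4.139×10^6 × 73.59 = 3.05×10^8 J/(m^2 K).
ΔQ = C ΔT = 3.05×10^8 × 1.890 = 5.76×10^8 J/m².

5.8×10^8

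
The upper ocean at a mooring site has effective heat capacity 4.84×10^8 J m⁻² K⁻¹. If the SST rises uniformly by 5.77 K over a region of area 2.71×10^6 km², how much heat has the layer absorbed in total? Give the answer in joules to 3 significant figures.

Areal heat capacity C = 4.84×10^8 J m⁻² K⁻¹ (given).
Heat per unit area: q = C ΔT = 4.84×10^8 × 5.77 = 2.79×10^9 J/m².
Total heat: Q = q × A = 2.79×10^9 × (2.71×10^6 × 10⁶ m²) = 7.57×10^21 J.

7.57×10^21 J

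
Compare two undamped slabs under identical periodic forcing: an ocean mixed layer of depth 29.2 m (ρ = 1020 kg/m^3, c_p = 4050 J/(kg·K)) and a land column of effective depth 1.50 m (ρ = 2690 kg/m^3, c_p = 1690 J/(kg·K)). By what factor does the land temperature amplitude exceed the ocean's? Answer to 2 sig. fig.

18

C_ocean = 1020 × 4050 × 29.2 = 1.21×10^8 J/(m²·K).
C_land = 2690 × 1690 × 1.50 = 6.82×10^6 J/(m²·K).
Undamped amplitude ∝ 1/C, so A_land/A_ocean = C_ocean/C_land = 17.7.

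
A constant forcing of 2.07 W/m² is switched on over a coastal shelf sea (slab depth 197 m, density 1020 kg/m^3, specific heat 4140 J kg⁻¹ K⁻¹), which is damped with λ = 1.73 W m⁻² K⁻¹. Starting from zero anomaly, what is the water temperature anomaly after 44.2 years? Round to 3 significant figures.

1.13 K

Areal heat capacity C = ρ c_p D = 1020 × 4140 × 197 = 8.32×10^8 J m⁻² K⁻¹.
τ = C / λ = 8.32×10^8 / 1.73 = 4.81×10^8 s.
Equilibrium anomaly ΔT_eq = F / λ = 2.07 / 1.73 = 1.20 K.
t = 44.2 years = 1.39×10^9 s, so t/τ = 2.90.
ΔT(t) = ΔT_eq (1 − e^(−t/τ)) = 1.20 × (1 − e^−2.90) = 1.13 K.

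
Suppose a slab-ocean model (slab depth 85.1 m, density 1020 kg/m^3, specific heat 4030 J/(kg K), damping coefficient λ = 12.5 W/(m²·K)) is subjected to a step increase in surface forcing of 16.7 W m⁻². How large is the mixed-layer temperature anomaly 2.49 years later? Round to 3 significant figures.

1.26 K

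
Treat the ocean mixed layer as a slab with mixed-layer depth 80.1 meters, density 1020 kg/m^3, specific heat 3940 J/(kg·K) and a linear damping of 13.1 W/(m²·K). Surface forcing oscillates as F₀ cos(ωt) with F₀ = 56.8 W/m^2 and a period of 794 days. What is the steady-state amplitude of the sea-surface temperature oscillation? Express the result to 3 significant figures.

Areal heat capacity C = ρ c_p D = 1020 × 3940 × 80.1 = 3.22×10^8 J m⁻² K⁻¹.
Angular frequency ω = 2π / T = 2π / 6.86×10^7 s = 9.16×10^-8 s⁻¹.
√((Cω)² + λ²) = √((29.5)² + 13.1²) = 32.3 W/(m²·K).
Amplitude A = F₀ / √((Cω)²+λ²) = 56.8 / 32.3 = 1.76 K.

1.76 K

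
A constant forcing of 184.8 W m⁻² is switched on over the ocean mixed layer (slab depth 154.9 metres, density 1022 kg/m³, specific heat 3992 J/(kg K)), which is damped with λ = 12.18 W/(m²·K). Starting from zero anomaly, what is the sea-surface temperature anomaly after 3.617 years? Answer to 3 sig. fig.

13.5 K

Areal heat capacity C = ρ c_p D = 1022 × 3992 × 154.9 = 6.32×10^8 J/(m^2 K).
τ = C / λ = 6.32×10^8 / 12.18 = 5.19×10^7 s.
Equilibrium anomaly ΔT_eq = F / λ = 184.8 / 12.18 = 15.2 K.
t = 3.617 years = 1.14×10^8 s, so t/τ = 2.20.
ΔT(t) = ΔT_eq (1 − e^(−t/τ)) = 15.2 × (1 − e^−2.20) = 13.5 K.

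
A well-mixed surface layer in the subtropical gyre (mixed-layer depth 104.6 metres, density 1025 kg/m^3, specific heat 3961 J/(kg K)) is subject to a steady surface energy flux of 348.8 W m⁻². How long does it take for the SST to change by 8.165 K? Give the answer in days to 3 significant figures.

Areal heat capacity C = ρ c_p D = 1025 × 3961 × 104.6 = 4.25×10^8 J/(m²·K).
Time required: Δt = C ΔT / F = 4.25×10^8 × 8.165 / 348.8 = 9.94×10^6 s.
In days: 9.94×10^6 s / (86400 s/day) = 115 days.

115 days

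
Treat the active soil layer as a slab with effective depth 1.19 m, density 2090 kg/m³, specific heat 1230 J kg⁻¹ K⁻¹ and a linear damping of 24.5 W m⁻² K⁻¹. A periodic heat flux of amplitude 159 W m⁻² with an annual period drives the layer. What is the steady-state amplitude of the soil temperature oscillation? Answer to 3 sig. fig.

Areal heat capacity C = ρ c_p D = 2090 × 1230 × 1.19 = 3.06×10^6 J m⁻² K⁻¹.
Angular frequency ω = 2π / T = 2π / 3.15×10^7 s = 1.99×10^-7 s⁻¹.
√((Cω)² + λ²) = √((0.609)² + 24.5²) = 24.5 W/(m²·K).
Amplitude A = F₀ / √((Cω)²+λ²) = 159 / 24.5 = 6.49 K.

6.49 K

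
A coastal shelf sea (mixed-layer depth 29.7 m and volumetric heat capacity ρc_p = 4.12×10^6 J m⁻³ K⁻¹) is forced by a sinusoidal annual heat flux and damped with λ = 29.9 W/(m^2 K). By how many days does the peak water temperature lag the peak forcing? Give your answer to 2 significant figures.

40 days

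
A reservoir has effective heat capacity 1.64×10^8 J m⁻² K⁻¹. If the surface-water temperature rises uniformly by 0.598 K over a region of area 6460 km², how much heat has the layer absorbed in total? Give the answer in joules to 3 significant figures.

6.34×10^17 J

Areal heat capacity C = 1.64×10^8 J m⁻² K⁻¹ (given).
Heat per unit area: q = C ΔT = 1.64×10^8 × 0.598 = 9.81×10^7 J/m².
Total heat: Q = q × A = 9.81×10^7 × (6460 × 10⁶ m²) = 6.34×10^17 J.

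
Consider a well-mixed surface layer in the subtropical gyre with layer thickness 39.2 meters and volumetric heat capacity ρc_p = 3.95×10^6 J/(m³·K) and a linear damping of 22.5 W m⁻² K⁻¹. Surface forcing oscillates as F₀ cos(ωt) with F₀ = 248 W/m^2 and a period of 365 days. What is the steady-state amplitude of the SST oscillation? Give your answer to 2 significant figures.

6.5 K

Areal heat capacity C = ρc_p × D = 3.95×10^6 × 39.2 = 1.55×10^8 J/(m^2 K).
Angular frequency ω = 2π / T = 2π / 3.15×10^7 s = 1.99×10^-7 s⁻¹.
√((Cω)² + λ²) = √((30.9)² + 22.5²) = 38.2 W/(m²·K).
Amplitude A = F₀ / √((Cω)²+λ²) = 248 / 38.2 = 6.49 K.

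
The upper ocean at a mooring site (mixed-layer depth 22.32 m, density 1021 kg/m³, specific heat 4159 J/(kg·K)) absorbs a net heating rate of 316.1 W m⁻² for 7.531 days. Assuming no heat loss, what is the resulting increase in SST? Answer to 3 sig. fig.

2.17 K

Areal heat capacity C = ρ c_p D = 1021 × 4159 × 22.32 = 9.48×10^7 J m⁻² K⁻¹.
Net heat input Q = F Δt = 316.1 × (7.531 days × 86400 s/day) = 2.06×10^8 J/m².
ΔT = Q / C = 2.06×10^8 / 9.48×10^7 = 2.17 K.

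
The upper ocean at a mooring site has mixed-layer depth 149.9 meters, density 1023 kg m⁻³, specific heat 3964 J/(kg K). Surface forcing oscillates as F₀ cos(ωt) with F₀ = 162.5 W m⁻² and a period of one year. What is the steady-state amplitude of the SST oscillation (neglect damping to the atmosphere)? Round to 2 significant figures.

1.3 K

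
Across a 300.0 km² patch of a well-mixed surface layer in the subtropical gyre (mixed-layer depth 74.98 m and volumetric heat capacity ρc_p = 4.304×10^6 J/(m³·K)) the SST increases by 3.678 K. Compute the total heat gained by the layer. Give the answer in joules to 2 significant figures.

Areal heat capacity C = ρc_p × D = 4.304×10^6 × 74.98 = 3.23×10^8 J/(m²·K).
Heat per unit area: q = C ΔT = 3.23×10^8 × 3.678 = 1.19×10^9 J/m².
Total heat: Q = q × A = 1.19×10^9 × (300.0 × 10⁶ m²) = 3.56×10^17 J.

3.6×10^17 J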